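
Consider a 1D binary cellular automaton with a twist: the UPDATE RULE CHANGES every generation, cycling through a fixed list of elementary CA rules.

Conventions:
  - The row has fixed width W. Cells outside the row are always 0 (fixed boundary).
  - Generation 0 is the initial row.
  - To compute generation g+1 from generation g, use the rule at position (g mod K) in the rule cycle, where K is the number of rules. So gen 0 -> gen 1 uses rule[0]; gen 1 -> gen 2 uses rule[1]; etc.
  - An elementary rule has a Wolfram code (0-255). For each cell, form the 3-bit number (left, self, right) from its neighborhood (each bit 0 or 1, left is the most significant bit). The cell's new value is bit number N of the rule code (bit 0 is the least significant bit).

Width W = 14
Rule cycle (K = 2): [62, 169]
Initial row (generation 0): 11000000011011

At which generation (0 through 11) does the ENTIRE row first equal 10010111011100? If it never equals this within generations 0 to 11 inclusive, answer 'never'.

Gen 0: 11000000011011
Gen 1 (rule 62): 10100000110110
Gen 2 (rule 169): 01001110101100
Gen 3 (rule 62): 11111001111010
Gen 4 (rule 169): 11110001110100
Gen 5 (rule 62): 10001011001110
Gen 6 (rule 169): 00100110001100
Gen 7 (rule 62): 01111101011010
Gen 8 (rule 169): 01111010110100
Gen 9 (rule 62): 11000111101110
Gen 10 (rule 169): 10010111011100
Gen 11 (rule 62): 11111100110010

Answer: 10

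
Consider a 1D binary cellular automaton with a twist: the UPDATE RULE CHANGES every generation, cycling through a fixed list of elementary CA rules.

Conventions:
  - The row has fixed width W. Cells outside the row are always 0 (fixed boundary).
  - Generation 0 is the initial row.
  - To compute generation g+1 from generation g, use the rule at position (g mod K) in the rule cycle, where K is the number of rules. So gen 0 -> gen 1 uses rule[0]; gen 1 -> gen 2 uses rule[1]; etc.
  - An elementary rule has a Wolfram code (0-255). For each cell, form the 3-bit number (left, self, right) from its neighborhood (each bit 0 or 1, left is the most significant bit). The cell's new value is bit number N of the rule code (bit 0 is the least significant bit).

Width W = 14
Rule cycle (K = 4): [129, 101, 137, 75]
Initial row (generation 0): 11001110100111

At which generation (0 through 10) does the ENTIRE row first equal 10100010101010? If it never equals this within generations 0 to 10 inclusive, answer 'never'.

Gen 0: 11001110100111
Gen 1 (rule 129): 00000100000010
Gen 2 (rule 101): 11110101111010
Gen 3 (rule 137): 11100001110000
Gen 4 (rule 75): 10101111010111
Gen 5 (rule 129): 00000110000010
Gen 6 (rule 101): 11110010111010
Gen 7 (rule 137): 11100000110000
Gen 8 (rule 75): 10101111110111
Gen 9 (rule 129): 00000111100010
Gen 10 (rule 101): 11110000101010

Answer: never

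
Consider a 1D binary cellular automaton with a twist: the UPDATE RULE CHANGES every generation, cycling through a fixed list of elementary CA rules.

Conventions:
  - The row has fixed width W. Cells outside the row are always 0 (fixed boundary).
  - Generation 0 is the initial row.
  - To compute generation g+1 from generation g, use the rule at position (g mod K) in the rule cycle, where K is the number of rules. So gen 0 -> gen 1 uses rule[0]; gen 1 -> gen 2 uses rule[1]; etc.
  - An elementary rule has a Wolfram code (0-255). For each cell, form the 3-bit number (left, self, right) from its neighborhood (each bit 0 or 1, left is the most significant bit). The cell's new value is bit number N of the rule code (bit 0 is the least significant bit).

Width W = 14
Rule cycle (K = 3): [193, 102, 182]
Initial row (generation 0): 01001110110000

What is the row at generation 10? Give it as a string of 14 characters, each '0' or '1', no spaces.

Gen 0: 01001110110000
Gen 1 (rule 193): 00000110010111
Gen 2 (rule 102): 00001010111001
Gen 3 (rule 182): 00011111010111
Gen 4 (rule 193): 11001111000011
Gen 5 (rule 102): 01010001000101
Gen 6 (rule 182): 11111011101111
Gen 7 (rule 193): 01111001100111
Gen 8 (rule 102): 10001010101001
Gen 9 (rule 182): 11011111111111
Gen 10 (rule 193): 01001111111111

Answer: 01001111111111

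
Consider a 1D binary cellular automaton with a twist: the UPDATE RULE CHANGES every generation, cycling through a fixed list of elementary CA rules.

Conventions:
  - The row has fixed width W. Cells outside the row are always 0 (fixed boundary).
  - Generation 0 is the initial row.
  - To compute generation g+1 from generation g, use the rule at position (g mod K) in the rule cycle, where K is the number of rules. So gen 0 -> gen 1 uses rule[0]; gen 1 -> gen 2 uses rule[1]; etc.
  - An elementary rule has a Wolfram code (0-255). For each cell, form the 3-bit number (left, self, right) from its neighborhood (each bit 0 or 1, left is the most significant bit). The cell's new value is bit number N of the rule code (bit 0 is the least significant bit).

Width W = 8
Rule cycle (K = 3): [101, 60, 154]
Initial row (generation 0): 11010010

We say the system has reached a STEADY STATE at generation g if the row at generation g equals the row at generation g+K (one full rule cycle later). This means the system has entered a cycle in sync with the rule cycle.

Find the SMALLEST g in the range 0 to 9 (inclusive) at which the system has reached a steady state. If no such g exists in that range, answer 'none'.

Gen 0: 11010010
Gen 1 (rule 101): 01110010
Gen 2 (rule 60): 01001011
Gen 3 (rule 154): 10110010
Gen 4 (rule 101): 11010010
Gen 5 (rule 60): 10111011
Gen 6 (rule 154): 00110010
Gen 7 (rule 101): 10010010
Gen 8 (rule 60): 11011011
Gen 9 (rule 154): 10010010
Gen 10 (rule 101): 10010010
Gen 11 (rule 60): 11011011
Gen 12 (rule 154): 10010010

Answer: 7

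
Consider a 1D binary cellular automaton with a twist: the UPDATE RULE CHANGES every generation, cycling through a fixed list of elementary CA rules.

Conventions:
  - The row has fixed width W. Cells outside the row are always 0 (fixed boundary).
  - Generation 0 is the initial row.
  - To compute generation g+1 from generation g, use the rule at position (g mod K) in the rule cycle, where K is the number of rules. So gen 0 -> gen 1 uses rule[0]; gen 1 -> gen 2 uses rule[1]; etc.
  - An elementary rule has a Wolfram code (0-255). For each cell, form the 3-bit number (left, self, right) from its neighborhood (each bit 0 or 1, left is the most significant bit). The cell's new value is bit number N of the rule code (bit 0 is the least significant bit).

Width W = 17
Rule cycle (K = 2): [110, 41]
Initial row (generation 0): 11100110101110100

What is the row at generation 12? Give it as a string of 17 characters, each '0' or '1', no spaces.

Gen 0: 11100110101110100
Gen 1 (rule 110): 10101111111011100
Gen 2 (rule 41): 01011000000110001
Gen 3 (rule 110): 11111000001110011
Gen 4 (rule 41): 10000011101000010
Gen 5 (rule 110): 10000110111000110
Gen 6 (rule 41): 00110101100010100
Gen 7 (rule 110): 01111111100111100
Gen 8 (rule 41): 01000000000100001
Gen 9 (rule 110): 11000000001100011
Gen 10 (rule 41): 10011111101001010
Gen 11 (rule 110): 10110000111011110
Gen 12 (rule 41): 01100110100110000

Answer: 01100110100110000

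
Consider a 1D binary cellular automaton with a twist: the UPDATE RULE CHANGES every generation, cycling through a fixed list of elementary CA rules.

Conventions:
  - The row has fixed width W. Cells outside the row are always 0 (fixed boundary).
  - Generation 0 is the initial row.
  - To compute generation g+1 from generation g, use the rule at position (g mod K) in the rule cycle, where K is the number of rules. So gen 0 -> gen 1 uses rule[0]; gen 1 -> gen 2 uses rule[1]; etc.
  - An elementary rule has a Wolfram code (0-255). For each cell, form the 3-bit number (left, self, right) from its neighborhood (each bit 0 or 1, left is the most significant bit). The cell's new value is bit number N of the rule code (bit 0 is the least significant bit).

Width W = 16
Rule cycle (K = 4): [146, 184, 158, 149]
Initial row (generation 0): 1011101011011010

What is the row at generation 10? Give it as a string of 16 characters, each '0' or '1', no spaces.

Answer: 0000011111010000

Derivation:
Gen 0: 1011101011011010
Gen 1 (rule 146): 0001000000000001
Gen 2 (rule 184): 0000100000000000
Gen 3 (rule 158): 0001110000000000
Gen 4 (rule 149): 1100101111111111
Gen 5 (rule 146): 0011000111111110
Gen 6 (rule 184): 0010100111111101
Gen 7 (rule 158): 0110111111111001
Gen 8 (rule 149): 0000011111110101
Gen 9 (rule 146): 0000101111100000
Gen 10 (rule 184): 0000011111010000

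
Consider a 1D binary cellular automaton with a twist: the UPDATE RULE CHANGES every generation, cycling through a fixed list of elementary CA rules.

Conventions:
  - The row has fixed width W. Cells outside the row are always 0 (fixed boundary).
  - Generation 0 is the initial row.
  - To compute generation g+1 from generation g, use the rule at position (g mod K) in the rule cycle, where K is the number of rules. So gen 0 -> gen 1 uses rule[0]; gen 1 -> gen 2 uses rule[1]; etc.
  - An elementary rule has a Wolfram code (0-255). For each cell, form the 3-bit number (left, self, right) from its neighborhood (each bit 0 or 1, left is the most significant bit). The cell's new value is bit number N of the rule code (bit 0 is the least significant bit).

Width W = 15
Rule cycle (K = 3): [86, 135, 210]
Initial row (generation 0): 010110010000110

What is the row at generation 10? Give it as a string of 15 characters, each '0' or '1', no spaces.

Gen 0: 010110010000110
Gen 1 (rule 86): 110011111001011
Gen 2 (rule 135): 000101110011000
Gen 3 (rule 210): 001000111101100
Gen 4 (rule 86): 011101000100110
Gen 5 (rule 135): 101001011101000
Gen 6 (rule 210): 000110001100100
Gen 7 (rule 86): 001011010111110
Gen 8 (rule 135): 111000010011100
Gen 9 (rule 210): 011100101101110
Gen 10 (rule 86): 100111100100011

Answer: 100111100100011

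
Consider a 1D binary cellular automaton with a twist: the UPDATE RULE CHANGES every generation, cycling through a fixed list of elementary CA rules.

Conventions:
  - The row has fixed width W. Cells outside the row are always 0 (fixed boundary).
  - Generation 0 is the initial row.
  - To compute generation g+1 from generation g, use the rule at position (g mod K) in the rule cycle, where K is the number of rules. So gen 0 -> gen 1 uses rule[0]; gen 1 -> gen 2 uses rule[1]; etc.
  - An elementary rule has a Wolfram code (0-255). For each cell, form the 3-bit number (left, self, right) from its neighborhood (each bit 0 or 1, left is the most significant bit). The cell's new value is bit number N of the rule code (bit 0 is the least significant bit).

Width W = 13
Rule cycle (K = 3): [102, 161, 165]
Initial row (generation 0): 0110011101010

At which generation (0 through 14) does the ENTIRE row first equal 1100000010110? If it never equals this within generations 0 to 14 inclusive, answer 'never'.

Answer: 8

Derivation:
Gen 0: 0110011101010
Gen 1 (rule 102): 1010100111110
Gen 2 (rule 161): 0101000011100
Gen 3 (rule 165): 0111011001001
Gen 4 (rule 102): 1001101011011
Gen 5 (rule 161): 0000010100100
Gen 6 (rule 165): 1111011100101
Gen 7 (rule 102): 0001100101111
Gen 8 (rule 161): 1100000010110
Gen 9 (rule 165): 0001111011000
Gen 10 (rule 102): 0010001101000
Gen 11 (rule 161): 1000100010011
Gen 12 (rule 165): 1010101010000
Gen 13 (rule 102): 1111111110000
Gen 14 (rule 161): 0111111100111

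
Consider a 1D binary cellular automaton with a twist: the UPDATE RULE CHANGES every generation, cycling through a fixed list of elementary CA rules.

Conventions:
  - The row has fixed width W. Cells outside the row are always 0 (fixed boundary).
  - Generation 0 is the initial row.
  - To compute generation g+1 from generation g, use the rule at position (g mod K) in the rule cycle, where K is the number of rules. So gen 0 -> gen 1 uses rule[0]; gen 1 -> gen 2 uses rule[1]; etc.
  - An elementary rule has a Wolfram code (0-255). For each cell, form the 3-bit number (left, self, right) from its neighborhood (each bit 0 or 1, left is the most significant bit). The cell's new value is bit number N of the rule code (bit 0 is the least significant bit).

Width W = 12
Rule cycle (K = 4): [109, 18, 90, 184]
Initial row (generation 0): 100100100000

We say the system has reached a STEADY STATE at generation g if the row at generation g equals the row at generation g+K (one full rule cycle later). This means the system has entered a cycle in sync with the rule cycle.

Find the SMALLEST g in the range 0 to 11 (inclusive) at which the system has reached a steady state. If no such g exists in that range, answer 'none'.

Gen 0: 100100100000
Gen 1 (rule 109): 100100101111
Gen 2 (rule 18): 011011000000
Gen 3 (rule 90): 111011100000
Gen 4 (rule 184): 110111010000
Gen 5 (rule 109): 111101110111
Gen 6 (rule 18): 000000000000
Gen 7 (rule 90): 000000000000
Gen 8 (rule 184): 000000000000
Gen 9 (rule 109): 111111111111
Gen 10 (rule 18): 000000000000
Gen 11 (rule 90): 000000000000
Gen 12 (rule 184): 000000000000
Gen 13 (rule 109): 111111111111
Gen 14 (rule 18): 000000000000
Gen 15 (rule 90): 000000000000

Answer: 6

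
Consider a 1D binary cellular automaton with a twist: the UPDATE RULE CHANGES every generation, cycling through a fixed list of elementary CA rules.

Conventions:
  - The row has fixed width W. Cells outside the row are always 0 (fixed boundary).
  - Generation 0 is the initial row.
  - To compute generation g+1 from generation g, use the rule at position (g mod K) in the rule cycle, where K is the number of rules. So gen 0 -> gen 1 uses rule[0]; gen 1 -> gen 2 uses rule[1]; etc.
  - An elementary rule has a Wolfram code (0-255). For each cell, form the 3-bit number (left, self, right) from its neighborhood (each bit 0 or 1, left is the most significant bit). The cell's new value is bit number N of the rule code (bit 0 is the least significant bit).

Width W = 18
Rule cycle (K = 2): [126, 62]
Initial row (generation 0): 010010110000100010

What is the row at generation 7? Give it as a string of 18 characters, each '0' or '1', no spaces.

Gen 0: 010010110000100010
Gen 1 (rule 126): 111111111001110111
Gen 2 (rule 62): 100000000111001100
Gen 3 (rule 126): 110000001101111110
Gen 4 (rule 62): 101000011011000001
Gen 5 (rule 126): 111100111111100011
Gen 6 (rule 62): 100011100000010110
Gen 7 (rule 126): 110110110000111111

Answer: 110110110000111111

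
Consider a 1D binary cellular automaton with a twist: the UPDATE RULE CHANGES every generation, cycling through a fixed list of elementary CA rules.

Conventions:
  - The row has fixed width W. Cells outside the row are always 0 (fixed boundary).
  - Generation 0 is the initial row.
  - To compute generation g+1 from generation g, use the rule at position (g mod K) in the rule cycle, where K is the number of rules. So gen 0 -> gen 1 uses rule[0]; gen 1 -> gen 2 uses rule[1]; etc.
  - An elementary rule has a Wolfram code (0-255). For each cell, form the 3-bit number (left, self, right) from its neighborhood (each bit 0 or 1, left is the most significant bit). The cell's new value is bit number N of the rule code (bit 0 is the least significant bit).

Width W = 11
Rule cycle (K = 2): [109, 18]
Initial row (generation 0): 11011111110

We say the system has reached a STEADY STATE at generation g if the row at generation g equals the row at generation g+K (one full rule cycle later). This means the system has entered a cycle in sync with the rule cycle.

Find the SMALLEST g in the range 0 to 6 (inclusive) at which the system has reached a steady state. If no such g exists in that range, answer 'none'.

Answer: 4

Derivation:
Gen 0: 11011111110
Gen 1 (rule 109): 11110000010
Gen 2 (rule 18): 00001000101
Gen 3 (rule 109): 11101010111
Gen 4 (rule 18): 00000000000
Gen 5 (rule 109): 11111111111
Gen 6 (rule 18): 00000000000
Gen 7 (rule 109): 11111111111
Gen 8 (rule 18): 00000000000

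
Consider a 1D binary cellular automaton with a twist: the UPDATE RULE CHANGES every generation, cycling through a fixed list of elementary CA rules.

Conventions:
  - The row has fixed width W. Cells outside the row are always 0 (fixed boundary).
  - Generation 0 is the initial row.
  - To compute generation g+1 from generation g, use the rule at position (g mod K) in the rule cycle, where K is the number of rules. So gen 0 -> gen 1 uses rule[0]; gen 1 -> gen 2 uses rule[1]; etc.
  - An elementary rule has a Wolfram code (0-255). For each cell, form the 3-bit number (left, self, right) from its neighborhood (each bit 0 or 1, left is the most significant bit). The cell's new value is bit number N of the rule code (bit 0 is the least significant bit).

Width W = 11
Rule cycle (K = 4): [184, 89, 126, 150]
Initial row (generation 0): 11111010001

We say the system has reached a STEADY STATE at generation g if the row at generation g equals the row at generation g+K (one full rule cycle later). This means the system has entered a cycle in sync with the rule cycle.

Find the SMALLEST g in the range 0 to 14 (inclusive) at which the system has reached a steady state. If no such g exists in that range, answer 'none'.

Gen 0: 11111010001
Gen 1 (rule 184): 11110101000
Gen 2 (rule 89): 10010000111
Gen 3 (rule 126): 11111001101
Gen 4 (rule 150): 01110110001
Gen 5 (rule 184): 01101101000
Gen 6 (rule 89): 01101100111
Gen 7 (rule 126): 11111111101
Gen 8 (rule 150): 01111111001
Gen 9 (rule 184): 01111110100
Gen 10 (rule 89): 01000010011
Gen 11 (rule 126): 11100111111
Gen 12 (rule 150): 01011011110
Gen 13 (rule 184): 00110111101
Gen 14 (rule 89): 10110100100
Gen 15 (rule 126): 11111111110
Gen 16 (rule 150): 01111111101
Gen 17 (rule 184): 01111111010
Gen 18 (rule 89): 01000001001

Answer: none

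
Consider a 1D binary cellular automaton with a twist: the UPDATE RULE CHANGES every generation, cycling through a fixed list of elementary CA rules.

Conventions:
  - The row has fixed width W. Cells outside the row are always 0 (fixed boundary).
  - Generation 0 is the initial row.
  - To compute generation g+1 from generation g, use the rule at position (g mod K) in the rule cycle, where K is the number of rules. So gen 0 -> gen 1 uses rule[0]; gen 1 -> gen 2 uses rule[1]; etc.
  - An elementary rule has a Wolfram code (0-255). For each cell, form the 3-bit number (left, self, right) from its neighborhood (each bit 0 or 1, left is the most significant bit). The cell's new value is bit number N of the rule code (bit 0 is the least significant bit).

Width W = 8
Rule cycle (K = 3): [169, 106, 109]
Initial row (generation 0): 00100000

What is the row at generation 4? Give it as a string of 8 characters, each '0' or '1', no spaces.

Answer: 10110000

Derivation:
Gen 0: 00100000
Gen 1 (rule 169): 10001111
Gen 2 (rule 106): 00011001
Gen 3 (rule 109): 11011001
Gen 4 (rule 169): 10110000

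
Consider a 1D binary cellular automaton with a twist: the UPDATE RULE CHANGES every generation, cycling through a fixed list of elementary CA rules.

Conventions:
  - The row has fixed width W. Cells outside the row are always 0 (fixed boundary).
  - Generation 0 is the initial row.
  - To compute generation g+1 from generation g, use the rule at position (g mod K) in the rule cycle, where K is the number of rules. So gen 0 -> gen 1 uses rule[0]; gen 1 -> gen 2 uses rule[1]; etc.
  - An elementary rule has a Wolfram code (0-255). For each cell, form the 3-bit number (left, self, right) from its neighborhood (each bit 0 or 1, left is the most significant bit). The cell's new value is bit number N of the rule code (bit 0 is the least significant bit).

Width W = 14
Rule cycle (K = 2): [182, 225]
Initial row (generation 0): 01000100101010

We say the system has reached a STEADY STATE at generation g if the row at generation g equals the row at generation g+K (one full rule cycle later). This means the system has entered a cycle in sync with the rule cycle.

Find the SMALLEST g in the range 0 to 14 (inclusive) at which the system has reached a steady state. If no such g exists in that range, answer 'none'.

Answer: none

Derivation:
Gen 0: 01000100101010
Gen 1 (rule 182): 11101111111111
Gen 2 (rule 225): 01110111111111
Gen 3 (rule 182): 10101011111110
Gen 4 (rule 225): 01010101111110
Gen 5 (rule 182): 11111110111101
Gen 6 (rule 225): 01111111011110
Gen 7 (rule 182): 10111110101101
Gen 8 (rule 225): 01011111010110
Gen 9 (rule 182): 11101110111001
Gen 10 (rule 225): 01110111011000
Gen 11 (rule 182): 10101010100100
Gen 12 (rule 225): 01010101000001
Gen 13 (rule 182): 11111111100011
Gen 14 (rule 225): 01111111101001
Gen 15 (rule 182): 10111111011111
Gen 16 (rule 225): 01011111101111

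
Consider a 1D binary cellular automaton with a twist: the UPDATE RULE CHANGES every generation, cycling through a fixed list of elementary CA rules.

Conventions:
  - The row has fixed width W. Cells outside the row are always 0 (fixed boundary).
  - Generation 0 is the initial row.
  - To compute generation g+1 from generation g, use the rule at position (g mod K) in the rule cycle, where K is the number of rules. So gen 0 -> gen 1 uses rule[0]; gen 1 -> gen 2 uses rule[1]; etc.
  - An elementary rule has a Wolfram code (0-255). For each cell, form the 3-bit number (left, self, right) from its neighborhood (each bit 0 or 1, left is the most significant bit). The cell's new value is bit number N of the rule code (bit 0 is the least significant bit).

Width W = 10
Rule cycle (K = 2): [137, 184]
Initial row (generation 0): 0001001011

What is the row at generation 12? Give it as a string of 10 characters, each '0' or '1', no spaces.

Answer: 1111101000

Derivation:
Gen 0: 0001001011
Gen 1 (rule 137): 1100000010
Gen 2 (rule 184): 1010000001
Gen 3 (rule 137): 0000111100
Gen 4 (rule 184): 0000111010
Gen 5 (rule 137): 1110110000
Gen 6 (rule 184): 1101101000
Gen 7 (rule 137): 1001000011
Gen 8 (rule 184): 0100100010
Gen 9 (rule 137): 0000001000
Gen 10 (rule 184): 0000000100
Gen 11 (rule 137): 1111110001
Gen 12 (rule 184): 1111101000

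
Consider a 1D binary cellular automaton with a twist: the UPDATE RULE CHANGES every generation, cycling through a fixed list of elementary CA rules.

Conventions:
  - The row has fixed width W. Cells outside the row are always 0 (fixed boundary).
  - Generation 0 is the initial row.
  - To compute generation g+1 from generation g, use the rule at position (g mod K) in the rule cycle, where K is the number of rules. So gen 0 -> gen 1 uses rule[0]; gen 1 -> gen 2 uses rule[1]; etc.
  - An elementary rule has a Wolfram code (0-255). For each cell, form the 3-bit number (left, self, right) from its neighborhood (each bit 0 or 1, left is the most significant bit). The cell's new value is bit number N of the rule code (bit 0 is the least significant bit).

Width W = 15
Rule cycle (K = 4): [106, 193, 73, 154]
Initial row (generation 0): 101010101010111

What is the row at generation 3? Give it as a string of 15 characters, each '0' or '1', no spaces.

Gen 0: 101010101010111
Gen 1 (rule 106): 010101010101101
Gen 2 (rule 193): 000000000000100
Gen 3 (rule 73): 111111111110001

Answer: 111111111110001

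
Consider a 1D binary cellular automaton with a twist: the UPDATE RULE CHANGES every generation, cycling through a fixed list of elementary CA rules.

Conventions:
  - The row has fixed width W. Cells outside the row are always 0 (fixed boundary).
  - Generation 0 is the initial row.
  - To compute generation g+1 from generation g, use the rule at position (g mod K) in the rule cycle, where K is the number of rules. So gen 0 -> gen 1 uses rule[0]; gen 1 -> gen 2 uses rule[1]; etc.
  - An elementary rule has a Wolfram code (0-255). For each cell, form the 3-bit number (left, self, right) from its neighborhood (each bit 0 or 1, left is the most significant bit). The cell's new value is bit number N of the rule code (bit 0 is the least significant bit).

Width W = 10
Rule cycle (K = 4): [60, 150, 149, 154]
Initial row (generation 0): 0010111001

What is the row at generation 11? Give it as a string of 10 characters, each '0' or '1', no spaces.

Answer: 0001010001

Derivation:
Gen 0: 0010111001
Gen 1 (rule 60): 0011100101
Gen 2 (rule 150): 0101011101
Gen 3 (rule 149): 0101001001
Gen 4 (rule 154): 1000110110
Gen 5 (rule 60): 1100101101
Gen 6 (rule 150): 0011100001
Gen 7 (rule 149): 1001011101
Gen 8 (rule 154): 0110011000
Gen 9 (rule 60): 0101010100
Gen 10 (rule 150): 1101010110
Gen 11 (rule 149): 0001010001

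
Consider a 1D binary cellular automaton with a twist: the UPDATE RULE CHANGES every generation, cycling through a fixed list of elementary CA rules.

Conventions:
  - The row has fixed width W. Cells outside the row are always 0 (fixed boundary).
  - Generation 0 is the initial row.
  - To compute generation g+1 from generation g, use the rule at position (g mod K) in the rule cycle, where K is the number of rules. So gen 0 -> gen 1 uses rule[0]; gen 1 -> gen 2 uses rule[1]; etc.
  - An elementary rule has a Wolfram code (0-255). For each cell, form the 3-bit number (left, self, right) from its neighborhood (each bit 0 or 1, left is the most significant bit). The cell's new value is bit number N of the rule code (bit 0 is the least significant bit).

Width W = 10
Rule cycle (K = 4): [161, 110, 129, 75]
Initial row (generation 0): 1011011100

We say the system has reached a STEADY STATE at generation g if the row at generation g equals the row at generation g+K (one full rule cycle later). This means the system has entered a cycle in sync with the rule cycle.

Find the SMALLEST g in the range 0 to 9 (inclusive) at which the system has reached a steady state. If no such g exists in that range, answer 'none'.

Gen 0: 1011011100
Gen 1 (rule 161): 0100101001
Gen 2 (rule 110): 1101111011
Gen 3 (rule 129): 0000110000
Gen 4 (rule 75): 1111110111
Gen 5 (rule 161): 0111101010
Gen 6 (rule 110): 1100111110
Gen 7 (rule 129): 0000011100
Gen 8 (rule 75): 1111110101
Gen 9 (rule 161): 0111101010
Gen 10 (rule 110): 1100111110
Gen 11 (rule 129): 0000011100
Gen 12 (rule 75): 1111110101
Gen 13 (rule 161): 0111101010

Answer: 5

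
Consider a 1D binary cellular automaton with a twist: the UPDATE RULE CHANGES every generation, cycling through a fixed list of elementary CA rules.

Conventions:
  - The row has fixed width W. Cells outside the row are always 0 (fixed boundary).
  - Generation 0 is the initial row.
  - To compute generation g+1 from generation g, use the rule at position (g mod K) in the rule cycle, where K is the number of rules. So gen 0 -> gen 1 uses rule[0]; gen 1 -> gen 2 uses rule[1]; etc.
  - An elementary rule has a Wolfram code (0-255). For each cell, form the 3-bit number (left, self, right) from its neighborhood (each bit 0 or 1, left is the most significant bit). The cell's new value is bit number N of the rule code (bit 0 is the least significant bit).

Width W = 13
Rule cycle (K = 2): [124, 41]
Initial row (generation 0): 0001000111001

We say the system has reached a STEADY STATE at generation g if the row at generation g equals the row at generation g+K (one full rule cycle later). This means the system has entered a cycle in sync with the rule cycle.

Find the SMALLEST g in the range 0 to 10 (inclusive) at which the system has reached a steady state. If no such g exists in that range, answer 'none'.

Gen 0: 0001000111001
Gen 1 (rule 124): 0001100101101
Gen 2 (rule 41): 1101000011010
Gen 3 (rule 124): 1111100011111
Gen 4 (rule 41): 1000001010000
Gen 5 (rule 124): 1100001111000
Gen 6 (rule 41): 1001101000011
Gen 7 (rule 124): 1101111100011
Gen 8 (rule 41): 1011000001010
Gen 9 (rule 124): 1111100001111
Gen 10 (rule 41): 1000001101000
Gen 11 (rule 124): 1100001111100
Gen 12 (rule 41): 1001101000001

Answer: none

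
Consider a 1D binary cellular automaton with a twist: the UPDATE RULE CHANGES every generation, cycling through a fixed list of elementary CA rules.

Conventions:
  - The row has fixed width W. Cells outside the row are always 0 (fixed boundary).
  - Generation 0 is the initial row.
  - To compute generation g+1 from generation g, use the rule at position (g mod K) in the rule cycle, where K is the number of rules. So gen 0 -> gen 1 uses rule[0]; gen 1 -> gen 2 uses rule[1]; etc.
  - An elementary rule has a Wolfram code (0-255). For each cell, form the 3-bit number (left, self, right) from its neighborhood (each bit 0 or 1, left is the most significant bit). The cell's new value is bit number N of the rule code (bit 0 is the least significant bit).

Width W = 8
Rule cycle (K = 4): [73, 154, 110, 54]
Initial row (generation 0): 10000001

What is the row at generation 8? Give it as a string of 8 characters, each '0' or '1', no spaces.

Answer: 10011001

Derivation:
Gen 0: 10000001
Gen 1 (rule 73): 00111100
Gen 2 (rule 154): 01111010
Gen 3 (rule 110): 11001110
Gen 4 (rule 54): 00110001
Gen 5 (rule 73): 10110100
Gen 6 (rule 154): 00100010
Gen 7 (rule 110): 01100110
Gen 8 (rule 54): 10011001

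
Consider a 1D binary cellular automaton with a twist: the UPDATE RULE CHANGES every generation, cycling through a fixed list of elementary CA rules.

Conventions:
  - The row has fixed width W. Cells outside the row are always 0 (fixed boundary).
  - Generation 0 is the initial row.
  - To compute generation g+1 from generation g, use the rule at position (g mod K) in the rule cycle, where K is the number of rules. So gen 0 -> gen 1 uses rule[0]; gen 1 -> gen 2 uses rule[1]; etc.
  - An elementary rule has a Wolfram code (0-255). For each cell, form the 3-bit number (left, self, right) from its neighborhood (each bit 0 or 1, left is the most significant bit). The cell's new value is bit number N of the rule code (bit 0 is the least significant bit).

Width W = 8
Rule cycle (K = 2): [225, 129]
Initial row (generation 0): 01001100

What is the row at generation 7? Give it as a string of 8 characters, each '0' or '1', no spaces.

Answer: 10001001

Derivation:
Gen 0: 01001100
Gen 1 (rule 225): 00000101
Gen 2 (rule 129): 11110000
Gen 3 (rule 225): 01110111
Gen 4 (rule 129): 00100010
Gen 5 (rule 225): 10001000
Gen 6 (rule 129): 00100011
Gen 7 (rule 225): 10001001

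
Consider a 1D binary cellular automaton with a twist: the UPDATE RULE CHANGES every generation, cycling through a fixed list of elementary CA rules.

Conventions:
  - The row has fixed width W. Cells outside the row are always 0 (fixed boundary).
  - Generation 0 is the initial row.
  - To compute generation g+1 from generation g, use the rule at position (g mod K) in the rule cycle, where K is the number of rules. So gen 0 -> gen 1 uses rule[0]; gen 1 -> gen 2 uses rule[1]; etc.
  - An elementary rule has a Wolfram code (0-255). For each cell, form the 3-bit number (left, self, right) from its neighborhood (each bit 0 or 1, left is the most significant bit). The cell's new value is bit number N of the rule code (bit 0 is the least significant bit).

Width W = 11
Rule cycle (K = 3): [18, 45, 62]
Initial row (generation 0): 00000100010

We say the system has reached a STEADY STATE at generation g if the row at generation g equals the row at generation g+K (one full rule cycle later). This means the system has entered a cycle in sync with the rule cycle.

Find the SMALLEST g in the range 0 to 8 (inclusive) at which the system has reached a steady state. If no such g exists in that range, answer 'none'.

Answer: none

Derivation:
Gen 0: 00000100010
Gen 1 (rule 18): 00001010101
Gen 2 (rule 45): 11101111111
Gen 3 (rule 62): 10011000000
Gen 4 (rule 18): 01100100000
Gen 5 (rule 45): 01000101111
Gen 6 (rule 62): 11101111000
Gen 7 (rule 18): 00000000100
Gen 8 (rule 45): 11111110101
Gen 9 (rule 62): 10000001111
Gen 10 (rule 18): 01000010000
Gen 11 (rule 45): 01011010111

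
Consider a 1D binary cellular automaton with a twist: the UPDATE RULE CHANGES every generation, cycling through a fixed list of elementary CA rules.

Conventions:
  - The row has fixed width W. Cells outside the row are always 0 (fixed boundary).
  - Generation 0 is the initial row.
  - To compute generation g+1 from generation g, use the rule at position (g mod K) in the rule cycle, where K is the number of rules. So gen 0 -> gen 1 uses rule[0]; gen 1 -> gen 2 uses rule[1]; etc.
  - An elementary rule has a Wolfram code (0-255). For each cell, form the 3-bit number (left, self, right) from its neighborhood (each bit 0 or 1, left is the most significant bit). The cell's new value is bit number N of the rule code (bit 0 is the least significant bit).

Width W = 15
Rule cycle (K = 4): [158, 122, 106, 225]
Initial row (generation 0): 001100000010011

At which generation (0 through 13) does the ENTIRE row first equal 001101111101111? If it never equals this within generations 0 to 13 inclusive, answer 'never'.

Answer: 6

Derivation:
Gen 0: 001100000010011
Gen 1 (rule 158): 011010000111110
Gen 2 (rule 122): 111101001100011
Gen 3 (rule 106): 100110011100111
Gen 4 (rule 225): 000010001100011
Gen 5 (rule 158): 000111011010110
Gen 6 (rule 122): 001101111101111
Gen 7 (rule 106): 011111000111001
Gen 8 (rule 225): 001111010011000
Gen 9 (rule 158): 011110011110100
Gen 10 (rule 122): 110011110011010
Gen 11 (rule 106): 110110010111100
Gen 12 (rule 225): 011010001011101
Gen 13 (rule 158): 110011011011001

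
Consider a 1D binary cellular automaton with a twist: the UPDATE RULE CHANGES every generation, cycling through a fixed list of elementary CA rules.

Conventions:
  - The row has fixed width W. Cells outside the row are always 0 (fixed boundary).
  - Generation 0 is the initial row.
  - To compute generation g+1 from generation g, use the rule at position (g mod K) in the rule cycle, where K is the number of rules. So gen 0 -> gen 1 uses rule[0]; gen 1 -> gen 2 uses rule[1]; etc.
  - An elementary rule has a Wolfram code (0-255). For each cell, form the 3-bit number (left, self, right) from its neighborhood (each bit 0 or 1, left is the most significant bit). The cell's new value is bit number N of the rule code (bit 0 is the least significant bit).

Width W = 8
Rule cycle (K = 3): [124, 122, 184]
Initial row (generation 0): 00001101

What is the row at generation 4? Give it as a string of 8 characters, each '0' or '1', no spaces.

Answer: 00011110

Derivation:
Gen 0: 00001101
Gen 1 (rule 124): 00001111
Gen 2 (rule 122): 00011001
Gen 3 (rule 184): 00010100
Gen 4 (rule 124): 00011110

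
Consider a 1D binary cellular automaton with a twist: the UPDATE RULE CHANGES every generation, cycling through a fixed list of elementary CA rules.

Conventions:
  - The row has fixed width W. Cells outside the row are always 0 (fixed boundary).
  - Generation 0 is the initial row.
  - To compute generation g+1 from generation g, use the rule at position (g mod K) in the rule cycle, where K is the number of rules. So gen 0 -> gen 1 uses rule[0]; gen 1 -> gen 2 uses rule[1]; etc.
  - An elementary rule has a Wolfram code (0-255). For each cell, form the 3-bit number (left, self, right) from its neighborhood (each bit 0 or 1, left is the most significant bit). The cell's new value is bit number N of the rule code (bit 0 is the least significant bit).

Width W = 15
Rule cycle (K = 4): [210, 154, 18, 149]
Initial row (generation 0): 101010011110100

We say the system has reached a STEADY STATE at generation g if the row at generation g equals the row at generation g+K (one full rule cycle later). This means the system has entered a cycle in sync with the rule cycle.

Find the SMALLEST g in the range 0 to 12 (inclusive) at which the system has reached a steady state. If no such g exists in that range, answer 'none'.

Answer: 11

Derivation:
Gen 0: 101010011110100
Gen 1 (rule 210): 000001101110010
Gen 2 (rule 154): 000011001101101
Gen 3 (rule 18): 000100110000000
Gen 4 (rule 149): 110110001111111
Gen 5 (rule 210): 010011010111111
Gen 6 (rule 154): 101110000111110
Gen 7 (rule 18): 000001001000001
Gen 8 (rule 149): 111101101111101
Gen 9 (rule 210): 011100100111100
Gen 10 (rule 154): 111011011111010
Gen 11 (rule 18): 000000000000001
Gen 12 (rule 149): 111111111111101
Gen 13 (rule 210): 011111111111100
Gen 14 (rule 154): 111111111111010
Gen 15 (rule 18): 000000000000001
Gen 16 (rule 149): 111111111111101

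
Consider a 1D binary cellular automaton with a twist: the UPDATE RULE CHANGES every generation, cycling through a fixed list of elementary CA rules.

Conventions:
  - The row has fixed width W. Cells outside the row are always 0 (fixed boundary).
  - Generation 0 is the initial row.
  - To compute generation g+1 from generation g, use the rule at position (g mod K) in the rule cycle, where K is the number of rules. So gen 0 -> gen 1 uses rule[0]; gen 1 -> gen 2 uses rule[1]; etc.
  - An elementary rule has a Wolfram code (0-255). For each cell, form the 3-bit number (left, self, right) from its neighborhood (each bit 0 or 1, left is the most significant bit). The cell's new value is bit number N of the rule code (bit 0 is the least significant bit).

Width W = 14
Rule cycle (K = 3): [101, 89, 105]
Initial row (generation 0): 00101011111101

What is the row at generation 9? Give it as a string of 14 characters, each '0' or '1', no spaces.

Gen 0: 00101011111101
Gen 1 (rule 101): 10111100000111
Gen 2 (rule 89): 00100111110101
Gen 3 (rule 105): 10000100011010
Gen 4 (rule 101): 10110101001110
Gen 5 (rule 89): 00110000101011
Gen 6 (rule 105): 10110110010111
Gen 7 (rule 101): 11011010011001
Gen 8 (rule 89): 11011001011100
Gen 9 (rule 105): 11111000110101

Answer: 11111000110101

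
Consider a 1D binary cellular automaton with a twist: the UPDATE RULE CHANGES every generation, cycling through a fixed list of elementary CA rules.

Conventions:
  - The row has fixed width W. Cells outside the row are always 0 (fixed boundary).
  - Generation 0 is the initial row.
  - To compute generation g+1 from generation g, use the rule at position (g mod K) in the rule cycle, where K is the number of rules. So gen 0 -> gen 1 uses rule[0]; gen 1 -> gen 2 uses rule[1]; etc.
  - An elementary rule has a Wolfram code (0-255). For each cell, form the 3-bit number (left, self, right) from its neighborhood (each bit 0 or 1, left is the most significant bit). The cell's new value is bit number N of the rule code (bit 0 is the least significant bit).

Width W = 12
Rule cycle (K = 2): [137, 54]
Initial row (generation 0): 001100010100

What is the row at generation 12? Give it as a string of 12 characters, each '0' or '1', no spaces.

Answer: 001011100111

Derivation:
Gen 0: 001100010100
Gen 1 (rule 137): 101001000001
Gen 2 (rule 54): 111111100011
Gen 3 (rule 137): 111111001010
Gen 4 (rule 54): 000000111111
Gen 5 (rule 137): 111110111110
Gen 6 (rule 54): 000001000001
Gen 7 (rule 137): 111100011100
Gen 8 (rule 54): 000010100010
Gen 9 (rule 137): 111000001000
Gen 10 (rule 54): 000100011100
Gen 11 (rule 137): 110001011001
Gen 12 (rule 54): 001011100111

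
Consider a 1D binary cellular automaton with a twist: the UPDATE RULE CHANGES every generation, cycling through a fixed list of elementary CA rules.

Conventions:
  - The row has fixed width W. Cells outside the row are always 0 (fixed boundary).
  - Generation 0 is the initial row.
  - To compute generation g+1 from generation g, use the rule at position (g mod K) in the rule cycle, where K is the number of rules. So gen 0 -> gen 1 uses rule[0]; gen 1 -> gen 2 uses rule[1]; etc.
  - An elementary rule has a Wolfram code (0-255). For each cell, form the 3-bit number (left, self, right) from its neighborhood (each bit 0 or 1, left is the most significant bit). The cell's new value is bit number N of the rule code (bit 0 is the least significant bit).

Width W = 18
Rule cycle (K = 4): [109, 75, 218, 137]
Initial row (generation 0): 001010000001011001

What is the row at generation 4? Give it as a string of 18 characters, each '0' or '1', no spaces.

Gen 0: 001010000001011001
Gen 1 (rule 109): 101110111101111001
Gen 2 (rule 75): 001010100101001010
Gen 3 (rule 218): 010000011000110001
Gen 4 (rule 137): 000111010010100100

Answer: 000111010010100100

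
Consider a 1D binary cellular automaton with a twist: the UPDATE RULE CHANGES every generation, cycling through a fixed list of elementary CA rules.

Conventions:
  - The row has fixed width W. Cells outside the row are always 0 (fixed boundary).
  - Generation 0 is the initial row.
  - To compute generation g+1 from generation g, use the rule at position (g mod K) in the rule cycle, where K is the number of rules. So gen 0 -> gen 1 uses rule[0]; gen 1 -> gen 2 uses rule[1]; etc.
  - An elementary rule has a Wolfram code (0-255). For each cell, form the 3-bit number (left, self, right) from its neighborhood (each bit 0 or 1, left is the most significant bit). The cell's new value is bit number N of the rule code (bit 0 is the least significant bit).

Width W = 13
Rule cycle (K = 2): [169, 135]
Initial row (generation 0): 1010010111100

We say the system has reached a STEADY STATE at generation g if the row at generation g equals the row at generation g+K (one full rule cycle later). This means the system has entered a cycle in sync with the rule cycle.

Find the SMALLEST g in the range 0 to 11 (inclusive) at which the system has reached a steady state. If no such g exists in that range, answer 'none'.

Gen 0: 1010010111100
Gen 1 (rule 169): 0100001111001
Gen 2 (rule 135): 1101110110011
Gen 3 (rule 169): 1011101100010
Gen 4 (rule 135): 1001000001110
Gen 5 (rule 169): 0000011101100
Gen 6 (rule 135): 1111101000001
Gen 7 (rule 169): 1111010011100
Gen 8 (rule 135): 0110010101001
Gen 9 (rule 169): 0100001010000
Gen 10 (rule 135): 1101111010111
Gen 11 (rule 169): 1011110101110
Gen 12 (rule 135): 1001100100100
Gen 13 (rule 169): 0001000000001

Answer: none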